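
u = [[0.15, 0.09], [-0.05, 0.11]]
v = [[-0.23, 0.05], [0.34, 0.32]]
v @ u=[[-0.04, -0.02], [0.04, 0.07]]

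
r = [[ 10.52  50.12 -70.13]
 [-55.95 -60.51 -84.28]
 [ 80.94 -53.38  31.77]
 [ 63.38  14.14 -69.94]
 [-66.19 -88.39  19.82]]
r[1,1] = -60.51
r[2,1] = -53.38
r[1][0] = -55.95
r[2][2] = 31.77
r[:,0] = [10.52, -55.95, 80.94, 63.38, -66.19]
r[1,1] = -60.51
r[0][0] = 10.52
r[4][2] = 19.82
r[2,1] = -53.38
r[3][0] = 63.38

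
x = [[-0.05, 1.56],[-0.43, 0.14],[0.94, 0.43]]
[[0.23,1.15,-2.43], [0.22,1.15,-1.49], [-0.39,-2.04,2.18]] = x @ [[-0.47,-2.47,2.99], [0.13,0.66,-1.46]]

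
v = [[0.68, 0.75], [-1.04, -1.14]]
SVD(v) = [[-0.55, 0.84], [0.84, 0.55]] @ diag([1.8455604123550091, 0.002600836021333795]) @ [[-0.67, -0.74], [-0.74, 0.67]]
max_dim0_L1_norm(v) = 1.89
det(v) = 0.00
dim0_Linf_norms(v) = [1.04, 1.14]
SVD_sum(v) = [[0.68, 0.75], [-1.04, -1.14]] + [[-0.0,0.00],[-0.00,0.00]]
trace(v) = -0.46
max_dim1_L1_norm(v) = 2.18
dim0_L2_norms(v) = [1.24, 1.36]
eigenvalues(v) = [-0.01, -0.45]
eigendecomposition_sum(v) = [[-0.03, -0.02], [0.03, 0.02]] + [[0.71, 0.77], [-1.07, -1.16]]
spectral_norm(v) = 1.85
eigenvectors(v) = [[0.74, -0.55], [-0.68, 0.83]]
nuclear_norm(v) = 1.85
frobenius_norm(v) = 1.85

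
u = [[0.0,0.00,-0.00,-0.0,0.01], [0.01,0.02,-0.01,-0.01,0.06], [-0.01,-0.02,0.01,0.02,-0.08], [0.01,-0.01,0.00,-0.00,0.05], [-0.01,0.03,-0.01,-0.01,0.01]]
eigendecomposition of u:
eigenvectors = [[0.06+0.00j, -0.10+0.00j, 0.17+0.00j, -0.14-0.02j, -0.14+0.02j], [(0.59+0j), -0.28+0.00j, -0.09+0.00j, -0.34-0.15j, -0.34+0.15j], [-0.68+0.00j, 0.72+0.00j, (-0.92+0j), -0.78+0.00j, -0.78-0.00j], [0.20+0.00j, -0.58+0.00j, (0.34+0j), -0.13-0.47j, (-0.13+0.47j)], [0.38+0.00j, 0.25+0.00j, -0.09+0.00j, (-0.01-0.05j), -0.01+0.05j]]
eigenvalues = [(0.07+0j), (-0.03+0j), (-0.01+0j), 0j, -0j]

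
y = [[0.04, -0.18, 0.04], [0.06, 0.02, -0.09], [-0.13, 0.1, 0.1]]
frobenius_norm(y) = 0.29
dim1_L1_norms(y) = [0.26, 0.17, 0.33]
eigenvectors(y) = [[(0.18+0.58j), 0.18-0.58j, (0.74+0j)], [(0.33-0.3j), (0.33+0.3j), (0.33+0j)], [(-0.65+0j), -0.65-0.00j, (0.59+0j)]]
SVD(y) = [[-0.64, 0.67, 0.38], [-0.18, -0.61, 0.77], [0.75, 0.43, 0.51]] @ diag([0.23832035138288946, 0.16663215320402144, 0.006093901486539365]) @ [[-0.56, 0.78, 0.28], [-0.39, -0.54, 0.74], [-0.73, -0.31, -0.61]]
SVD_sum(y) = [[0.09,-0.12,-0.04],[0.02,-0.03,-0.01],[-0.1,0.14,0.05]] + [[-0.04, -0.06, 0.08], [0.04, 0.05, -0.08], [-0.03, -0.04, 0.05]] + [[-0.0, -0.0, -0.00], [-0.00, -0.00, -0.0], [-0.00, -0.0, -0.0]]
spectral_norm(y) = 0.24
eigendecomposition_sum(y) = [[(0.02+0.06j),  (-0.09-0.02j),  0.02-0.06j], [0.03-0.03j,  (0.01+0.07j),  -0.04+0.00j], [(-0.06+0j),  0.05-0.08j,  (0.05+0.04j)]] + [[0.02-0.06j, (-0.09+0.02j), 0.02+0.06j], [(0.03+0.03j), (0.01-0.07j), -0.04-0.00j], [(-0.06-0j), (0.05+0.08j), (0.05-0.04j)]] + [[-0.00+0.00j,(-0+0j),-0.00-0.00j], [(-0+0j),-0.00+0.00j,(-0-0j)], [-0.00+0.00j,(-0+0j),(-0-0j)]]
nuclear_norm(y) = 0.41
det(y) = -0.00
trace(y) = 0.16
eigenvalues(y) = [(0.08+0.16j), (0.08-0.16j), (-0.01+0j)]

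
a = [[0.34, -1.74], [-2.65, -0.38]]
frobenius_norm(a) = 3.21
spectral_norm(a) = 2.68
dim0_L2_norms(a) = [2.67, 1.78]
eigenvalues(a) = [2.16, -2.2]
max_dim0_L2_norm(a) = 2.67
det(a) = -4.74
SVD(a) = [[-0.06, 1.00], [1.0, 0.06]] @ diag([2.6797650888555564, 1.7688863922114868]) @ [[-0.99,-0.1], [0.10,-0.99]]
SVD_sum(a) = [[0.16, 0.02],  [-2.66, -0.28]] + [[0.18, -1.76], [0.01, -0.1]]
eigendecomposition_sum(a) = [[1.26, -0.86], [-1.31, 0.9]] + [[-0.92, -0.88], [-1.34, -1.28]]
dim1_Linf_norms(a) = [1.74, 2.65]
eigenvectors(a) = [[0.69, 0.57],[-0.72, 0.82]]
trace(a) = -0.04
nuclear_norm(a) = 4.45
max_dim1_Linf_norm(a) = 2.65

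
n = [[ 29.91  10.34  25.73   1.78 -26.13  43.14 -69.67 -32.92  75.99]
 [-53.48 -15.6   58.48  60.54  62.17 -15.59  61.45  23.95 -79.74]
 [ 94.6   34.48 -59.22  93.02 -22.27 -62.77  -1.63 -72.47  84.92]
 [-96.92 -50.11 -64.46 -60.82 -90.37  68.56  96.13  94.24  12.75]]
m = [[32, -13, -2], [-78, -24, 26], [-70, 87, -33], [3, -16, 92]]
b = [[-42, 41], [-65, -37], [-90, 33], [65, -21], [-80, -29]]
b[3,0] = 65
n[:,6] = [-69.67, 61.45, -1.63, 96.13]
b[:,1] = [41, -37, 33, -21, -29]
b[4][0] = -80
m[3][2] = 92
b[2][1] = 33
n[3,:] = [-96.92, -50.11, -64.46, -60.82, -90.37, 68.56, 96.13, 94.24, 12.75]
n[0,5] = 43.14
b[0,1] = 41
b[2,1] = 33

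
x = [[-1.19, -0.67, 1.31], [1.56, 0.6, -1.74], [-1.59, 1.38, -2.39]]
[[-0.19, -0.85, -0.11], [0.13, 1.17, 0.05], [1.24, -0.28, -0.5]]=x @ [[-0.22, 0.48, 0.2], [0.44, -0.17, 0.32], [-0.12, -0.3, 0.26]]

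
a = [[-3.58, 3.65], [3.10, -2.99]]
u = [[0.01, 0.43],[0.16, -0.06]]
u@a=[[1.3, -1.25], [-0.76, 0.76]]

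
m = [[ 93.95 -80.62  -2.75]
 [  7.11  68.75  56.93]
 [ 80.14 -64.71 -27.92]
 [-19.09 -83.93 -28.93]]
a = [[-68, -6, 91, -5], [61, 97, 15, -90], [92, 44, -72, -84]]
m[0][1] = -80.62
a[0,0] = -68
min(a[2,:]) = -84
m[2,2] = -27.92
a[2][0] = 92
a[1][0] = 61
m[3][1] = -83.93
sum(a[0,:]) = 12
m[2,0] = 80.14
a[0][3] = -5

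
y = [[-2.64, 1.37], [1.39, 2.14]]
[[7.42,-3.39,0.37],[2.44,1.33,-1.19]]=y @[[-1.66,1.2,-0.32], [2.22,-0.16,-0.35]]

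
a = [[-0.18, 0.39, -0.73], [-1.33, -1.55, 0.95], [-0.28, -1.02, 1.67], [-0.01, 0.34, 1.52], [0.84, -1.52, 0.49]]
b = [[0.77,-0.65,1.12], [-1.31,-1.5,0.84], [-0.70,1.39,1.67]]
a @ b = [[-0.14, -1.48, -1.09], [0.34, 4.51, -1.21], [-0.05, 4.03, 1.62], [-1.52, 1.61, 2.81], [2.3, 2.42, 0.48]]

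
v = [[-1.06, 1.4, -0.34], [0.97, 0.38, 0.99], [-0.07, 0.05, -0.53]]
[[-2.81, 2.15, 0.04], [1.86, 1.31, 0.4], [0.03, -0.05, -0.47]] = v @ [[2.44, 0.38, -0.51],[-0.26, 1.88, -0.13],[-0.41, 0.23, 0.95]]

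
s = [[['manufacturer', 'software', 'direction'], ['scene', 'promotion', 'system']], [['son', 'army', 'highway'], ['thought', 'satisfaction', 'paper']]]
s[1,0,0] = 'son'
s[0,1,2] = 'system'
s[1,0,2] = 'highway'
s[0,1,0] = 'scene'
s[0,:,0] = ['manufacturer', 'scene']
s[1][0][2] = 'highway'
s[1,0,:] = ['son', 'army', 'highway']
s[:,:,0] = [['manufacturer', 'scene'], ['son', 'thought']]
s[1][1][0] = 'thought'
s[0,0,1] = 'software'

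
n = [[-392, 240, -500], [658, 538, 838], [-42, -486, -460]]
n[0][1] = 240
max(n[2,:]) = -42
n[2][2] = -460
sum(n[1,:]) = 2034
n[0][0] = -392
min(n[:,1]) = -486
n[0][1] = 240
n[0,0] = -392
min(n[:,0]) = -392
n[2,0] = -42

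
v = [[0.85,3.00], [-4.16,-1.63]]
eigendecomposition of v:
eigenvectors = [[-0.23-0.61j, (-0.23+0.61j)], [0.76+0.00j, 0.76-0.00j]]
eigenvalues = [(-0.39+3.31j), (-0.39-3.31j)]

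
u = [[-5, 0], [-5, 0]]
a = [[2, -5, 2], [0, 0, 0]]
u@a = [[-10, 25, -10], [-10, 25, -10]]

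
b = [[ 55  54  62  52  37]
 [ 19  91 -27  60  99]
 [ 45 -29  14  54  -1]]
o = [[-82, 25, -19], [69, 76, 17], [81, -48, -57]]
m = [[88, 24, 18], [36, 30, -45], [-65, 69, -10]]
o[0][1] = 25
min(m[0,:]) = 18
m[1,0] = 36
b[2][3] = 54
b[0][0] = 55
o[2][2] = -57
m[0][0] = 88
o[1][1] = 76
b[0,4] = 37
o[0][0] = -82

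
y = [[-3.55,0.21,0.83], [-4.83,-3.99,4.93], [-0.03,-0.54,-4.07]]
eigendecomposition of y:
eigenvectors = [[(-0.55+0j), (0.06-0.13j), 0.06+0.13j], [0.72+0.00j, (0.95+0j), 0.95-0.00j], [-0.42+0.00j, (0.02+0.26j), 0.02-0.26j]]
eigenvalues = [(-3.19+0j), (-4.21+1.99j), (-4.21-1.99j)]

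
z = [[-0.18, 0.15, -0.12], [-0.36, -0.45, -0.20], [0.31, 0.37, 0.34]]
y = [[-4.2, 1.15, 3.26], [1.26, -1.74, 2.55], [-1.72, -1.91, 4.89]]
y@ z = [[1.35, 0.06, 1.38], [1.19, 1.92, 1.06], [2.51, 2.41, 2.25]]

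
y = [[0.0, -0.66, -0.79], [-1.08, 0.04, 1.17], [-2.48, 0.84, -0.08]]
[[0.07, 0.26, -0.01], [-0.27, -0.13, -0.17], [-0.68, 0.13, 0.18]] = y @ [[0.24, -0.10, -0.0], [-0.1, -0.16, 0.2], [-0.01, -0.2, -0.15]]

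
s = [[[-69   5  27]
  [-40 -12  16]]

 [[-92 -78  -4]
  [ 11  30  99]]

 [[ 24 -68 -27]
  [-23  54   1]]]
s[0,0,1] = 5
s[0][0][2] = 27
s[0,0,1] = 5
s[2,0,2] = -27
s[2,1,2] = 1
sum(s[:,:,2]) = 112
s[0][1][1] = -12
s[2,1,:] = [-23, 54, 1]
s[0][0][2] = 27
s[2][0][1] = -68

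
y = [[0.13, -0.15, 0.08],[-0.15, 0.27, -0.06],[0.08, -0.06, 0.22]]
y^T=[[0.13,-0.15,0.08], [-0.15,0.27,-0.06], [0.08,-0.06,0.22]]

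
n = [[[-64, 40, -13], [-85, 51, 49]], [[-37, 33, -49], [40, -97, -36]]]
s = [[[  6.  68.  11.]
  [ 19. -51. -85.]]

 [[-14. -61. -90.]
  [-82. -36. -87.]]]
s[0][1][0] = 19.0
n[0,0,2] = -13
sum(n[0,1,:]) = 15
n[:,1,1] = [51, -97]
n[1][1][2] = -36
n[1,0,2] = -49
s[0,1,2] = -85.0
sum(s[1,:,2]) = -177.0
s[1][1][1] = -36.0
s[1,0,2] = -90.0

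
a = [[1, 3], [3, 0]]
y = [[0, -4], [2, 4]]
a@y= [[6, 8], [0, -12]]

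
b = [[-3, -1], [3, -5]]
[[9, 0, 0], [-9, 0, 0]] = b@ [[-3, 0, 0], [0, 0, 0]]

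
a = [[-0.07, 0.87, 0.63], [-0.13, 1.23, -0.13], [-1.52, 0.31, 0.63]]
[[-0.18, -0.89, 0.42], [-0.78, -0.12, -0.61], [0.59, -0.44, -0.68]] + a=[[-0.25, -0.02, 1.05], [-0.91, 1.11, -0.74], [-0.93, -0.13, -0.05]]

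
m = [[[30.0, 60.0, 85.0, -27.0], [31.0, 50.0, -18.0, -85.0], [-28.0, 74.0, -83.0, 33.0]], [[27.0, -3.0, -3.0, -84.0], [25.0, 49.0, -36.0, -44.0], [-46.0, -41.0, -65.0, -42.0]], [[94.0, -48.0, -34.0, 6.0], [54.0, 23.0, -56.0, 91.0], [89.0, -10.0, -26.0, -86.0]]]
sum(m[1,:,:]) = -263.0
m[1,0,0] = 27.0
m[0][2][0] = -28.0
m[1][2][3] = -42.0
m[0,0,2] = 85.0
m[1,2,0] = -46.0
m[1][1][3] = -44.0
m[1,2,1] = -41.0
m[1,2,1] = -41.0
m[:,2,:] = [[-28.0, 74.0, -83.0, 33.0], [-46.0, -41.0, -65.0, -42.0], [89.0, -10.0, -26.0, -86.0]]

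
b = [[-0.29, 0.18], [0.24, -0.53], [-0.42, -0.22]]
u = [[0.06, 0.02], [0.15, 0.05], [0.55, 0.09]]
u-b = [[0.35, -0.16], [-0.09, 0.58], [0.97, 0.31]]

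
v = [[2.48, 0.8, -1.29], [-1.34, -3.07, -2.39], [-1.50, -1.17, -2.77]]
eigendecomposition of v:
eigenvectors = [[-0.96, 0.00, 0.31], [0.13, 0.84, -0.86], [0.24, 0.54, 0.41]]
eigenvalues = [2.69, -4.61, -1.45]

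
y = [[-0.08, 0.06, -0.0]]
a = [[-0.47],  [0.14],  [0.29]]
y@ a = [[0.05]]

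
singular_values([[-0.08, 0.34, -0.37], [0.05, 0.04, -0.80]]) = [0.9, 0.3]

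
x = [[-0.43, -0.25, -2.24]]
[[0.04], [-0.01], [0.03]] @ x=[[-0.02, -0.01, -0.09], [0.0, 0.00, 0.02], [-0.01, -0.01, -0.07]]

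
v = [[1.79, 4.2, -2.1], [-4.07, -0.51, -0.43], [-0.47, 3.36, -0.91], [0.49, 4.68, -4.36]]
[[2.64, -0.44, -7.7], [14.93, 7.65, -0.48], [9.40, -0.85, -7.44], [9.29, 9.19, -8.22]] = v@[[-3.92, -1.29, 0.46], [2.19, -1.47, -2.29], [-0.22, -3.83, -0.52]]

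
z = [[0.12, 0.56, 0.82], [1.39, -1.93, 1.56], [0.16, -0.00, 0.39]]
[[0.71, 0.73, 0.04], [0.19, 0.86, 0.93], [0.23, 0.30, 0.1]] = z @[[0.22, -0.07, 0.21],[0.47, 0.15, -0.20],[0.51, 0.8, 0.16]]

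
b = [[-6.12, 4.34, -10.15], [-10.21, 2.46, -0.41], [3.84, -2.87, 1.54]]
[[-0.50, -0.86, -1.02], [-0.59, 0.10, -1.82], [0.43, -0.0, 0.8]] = b @ [[0.03, 0.0, 0.16], [-0.12, 0.06, -0.08], [-0.02, 0.11, -0.03]]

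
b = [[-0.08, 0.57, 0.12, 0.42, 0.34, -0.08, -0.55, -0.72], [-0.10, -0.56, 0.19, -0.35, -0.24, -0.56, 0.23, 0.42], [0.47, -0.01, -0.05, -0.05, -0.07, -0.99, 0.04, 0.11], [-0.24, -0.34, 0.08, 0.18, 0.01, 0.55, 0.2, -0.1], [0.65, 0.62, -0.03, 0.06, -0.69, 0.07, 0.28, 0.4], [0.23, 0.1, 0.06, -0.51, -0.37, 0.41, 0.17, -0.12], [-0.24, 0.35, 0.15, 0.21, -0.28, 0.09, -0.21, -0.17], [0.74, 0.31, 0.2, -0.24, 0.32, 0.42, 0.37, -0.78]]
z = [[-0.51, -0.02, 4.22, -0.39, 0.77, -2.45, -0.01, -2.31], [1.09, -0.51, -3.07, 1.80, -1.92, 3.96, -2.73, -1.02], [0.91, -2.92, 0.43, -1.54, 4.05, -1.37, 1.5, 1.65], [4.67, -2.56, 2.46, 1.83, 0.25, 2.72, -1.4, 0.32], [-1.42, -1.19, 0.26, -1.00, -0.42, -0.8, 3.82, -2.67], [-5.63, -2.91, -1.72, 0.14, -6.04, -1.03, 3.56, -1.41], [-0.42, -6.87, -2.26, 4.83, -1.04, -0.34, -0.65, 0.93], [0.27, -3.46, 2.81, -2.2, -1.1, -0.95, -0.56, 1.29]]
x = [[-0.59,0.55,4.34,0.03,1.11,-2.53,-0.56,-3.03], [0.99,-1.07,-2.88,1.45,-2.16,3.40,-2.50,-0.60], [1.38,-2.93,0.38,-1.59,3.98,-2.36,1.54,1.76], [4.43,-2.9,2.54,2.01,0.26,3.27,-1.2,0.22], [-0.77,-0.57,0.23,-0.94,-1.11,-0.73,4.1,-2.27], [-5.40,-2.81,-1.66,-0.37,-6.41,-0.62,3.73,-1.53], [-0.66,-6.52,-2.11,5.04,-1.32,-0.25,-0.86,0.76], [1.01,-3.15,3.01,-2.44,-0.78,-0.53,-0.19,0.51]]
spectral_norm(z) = 11.52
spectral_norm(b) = 1.76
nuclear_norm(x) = 47.23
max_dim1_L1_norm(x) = 22.53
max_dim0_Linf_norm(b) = 0.99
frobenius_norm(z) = 19.60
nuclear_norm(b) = 6.81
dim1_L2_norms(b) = [1.21, 1.04, 1.11, 0.75, 1.24, 0.82, 0.64, 1.33]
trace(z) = 0.43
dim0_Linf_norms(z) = [5.63, 6.87, 4.22, 4.83, 6.04, 3.96, 3.82, 2.67]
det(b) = -0.01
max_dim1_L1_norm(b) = 3.38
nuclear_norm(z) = 46.66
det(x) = -81736.80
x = z + b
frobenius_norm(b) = 2.95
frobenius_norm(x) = 19.73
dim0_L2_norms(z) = [7.62, 9.19, 7.04, 6.19, 7.73, 5.8, 6.3, 4.57]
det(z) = -74777.72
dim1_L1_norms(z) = [10.68, 16.1, 14.37, 16.21, 11.58, 22.44, 17.34, 12.64]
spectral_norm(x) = 11.58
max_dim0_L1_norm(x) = 20.5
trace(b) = -1.78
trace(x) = -1.35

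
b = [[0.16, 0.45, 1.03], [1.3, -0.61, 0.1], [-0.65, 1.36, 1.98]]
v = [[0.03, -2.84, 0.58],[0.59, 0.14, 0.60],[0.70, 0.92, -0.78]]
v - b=[[-0.13,-3.29,-0.45], [-0.71,0.75,0.5], [1.35,-0.44,-2.76]]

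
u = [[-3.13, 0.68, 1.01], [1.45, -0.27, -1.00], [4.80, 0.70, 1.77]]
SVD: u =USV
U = [[-0.5, 0.68, 0.54], [0.22, -0.51, 0.83], [0.84, 0.53, 0.1]]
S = [5.96, 2.36, 0.24]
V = [[0.99,0.03,0.13], [-0.13,0.41,0.9], [0.02,0.91,-0.41]]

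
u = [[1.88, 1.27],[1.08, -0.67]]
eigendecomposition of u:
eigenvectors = [[0.94, -0.39], [0.34, 0.92]]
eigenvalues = [2.34, -1.13]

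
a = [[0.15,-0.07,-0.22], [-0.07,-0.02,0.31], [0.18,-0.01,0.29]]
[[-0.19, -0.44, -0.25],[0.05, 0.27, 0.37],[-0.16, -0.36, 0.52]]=a @ [[-0.86, -2.48, 0.68],[0.75, -0.02, 0.59],[0.02, 0.3, 1.39]]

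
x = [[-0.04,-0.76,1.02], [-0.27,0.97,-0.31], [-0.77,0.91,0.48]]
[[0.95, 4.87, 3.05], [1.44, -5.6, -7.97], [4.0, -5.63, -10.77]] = x @ [[-2.18, 3.19, 0.51], [1.51, -4.36, -9.33], [1.97, 1.65, -3.94]]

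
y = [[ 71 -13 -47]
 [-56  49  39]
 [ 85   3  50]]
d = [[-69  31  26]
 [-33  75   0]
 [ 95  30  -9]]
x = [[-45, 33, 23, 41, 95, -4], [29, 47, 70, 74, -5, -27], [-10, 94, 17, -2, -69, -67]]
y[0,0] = 71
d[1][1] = 75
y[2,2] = 50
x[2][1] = 94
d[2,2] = -9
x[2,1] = 94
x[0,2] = 23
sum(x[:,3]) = 113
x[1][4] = -5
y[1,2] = 39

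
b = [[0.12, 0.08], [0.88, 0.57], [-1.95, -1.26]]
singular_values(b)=[2.55, 0.0]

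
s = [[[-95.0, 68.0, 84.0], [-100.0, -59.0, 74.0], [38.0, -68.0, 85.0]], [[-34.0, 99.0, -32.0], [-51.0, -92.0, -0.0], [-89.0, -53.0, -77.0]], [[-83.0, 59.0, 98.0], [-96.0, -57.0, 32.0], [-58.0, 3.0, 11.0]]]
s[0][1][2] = 74.0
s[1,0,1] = 99.0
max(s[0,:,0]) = 38.0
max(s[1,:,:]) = 99.0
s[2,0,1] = 59.0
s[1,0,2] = -32.0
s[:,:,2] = [[84.0, 74.0, 85.0], [-32.0, -0.0, -77.0], [98.0, 32.0, 11.0]]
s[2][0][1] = 59.0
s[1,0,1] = 99.0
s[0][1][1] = -59.0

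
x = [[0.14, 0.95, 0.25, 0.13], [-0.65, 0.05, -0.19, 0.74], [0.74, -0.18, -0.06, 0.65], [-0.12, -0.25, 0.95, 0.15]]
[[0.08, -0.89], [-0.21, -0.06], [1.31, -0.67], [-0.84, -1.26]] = x @ [[1.21, -0.43], [0.04, -0.41], [-0.81, -1.37], [0.57, -0.78]]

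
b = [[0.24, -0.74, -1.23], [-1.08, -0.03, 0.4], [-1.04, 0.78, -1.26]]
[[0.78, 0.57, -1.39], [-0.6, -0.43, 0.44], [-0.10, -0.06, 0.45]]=b@[[0.41, 0.29, -0.26], [-0.24, -0.18, 1.0], [-0.41, -0.3, 0.48]]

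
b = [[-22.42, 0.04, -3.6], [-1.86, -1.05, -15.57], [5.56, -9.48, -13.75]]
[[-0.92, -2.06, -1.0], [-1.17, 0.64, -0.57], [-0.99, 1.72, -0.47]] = b @ [[0.03, 0.1, 0.04],[0.02, -0.05, 0.03],[0.07, -0.05, 0.03]]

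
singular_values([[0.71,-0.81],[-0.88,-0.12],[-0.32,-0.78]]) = [1.25, 1.05]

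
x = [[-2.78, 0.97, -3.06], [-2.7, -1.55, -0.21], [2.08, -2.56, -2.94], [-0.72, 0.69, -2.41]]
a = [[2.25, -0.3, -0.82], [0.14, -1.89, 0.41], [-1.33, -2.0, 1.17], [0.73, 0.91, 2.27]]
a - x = [[5.03, -1.27, 2.24], [2.84, -0.34, 0.62], [-3.41, 0.56, 4.11], [1.45, 0.22, 4.68]]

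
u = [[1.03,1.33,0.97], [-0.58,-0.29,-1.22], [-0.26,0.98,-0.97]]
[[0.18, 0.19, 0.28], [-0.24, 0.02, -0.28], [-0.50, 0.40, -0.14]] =u@[[0.69, -0.37, -0.04], [-0.37, 0.38, 0.07], [-0.04, 0.07, 0.23]]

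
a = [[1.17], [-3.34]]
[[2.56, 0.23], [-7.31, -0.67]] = a @[[2.19,0.2]]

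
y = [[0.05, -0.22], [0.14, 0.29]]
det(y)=0.045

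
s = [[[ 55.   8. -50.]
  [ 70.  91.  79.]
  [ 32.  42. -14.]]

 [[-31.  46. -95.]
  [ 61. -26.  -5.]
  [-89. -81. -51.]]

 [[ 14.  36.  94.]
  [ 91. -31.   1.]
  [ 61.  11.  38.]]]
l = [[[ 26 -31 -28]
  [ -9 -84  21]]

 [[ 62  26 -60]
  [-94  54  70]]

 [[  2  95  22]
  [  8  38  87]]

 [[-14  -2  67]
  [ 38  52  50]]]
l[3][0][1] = -2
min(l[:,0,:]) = -60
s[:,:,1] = [[8.0, 91.0, 42.0], [46.0, -26.0, -81.0], [36.0, -31.0, 11.0]]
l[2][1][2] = 87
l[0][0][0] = 26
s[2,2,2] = 38.0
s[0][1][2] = 79.0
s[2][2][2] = 38.0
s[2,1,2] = 1.0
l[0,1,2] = 21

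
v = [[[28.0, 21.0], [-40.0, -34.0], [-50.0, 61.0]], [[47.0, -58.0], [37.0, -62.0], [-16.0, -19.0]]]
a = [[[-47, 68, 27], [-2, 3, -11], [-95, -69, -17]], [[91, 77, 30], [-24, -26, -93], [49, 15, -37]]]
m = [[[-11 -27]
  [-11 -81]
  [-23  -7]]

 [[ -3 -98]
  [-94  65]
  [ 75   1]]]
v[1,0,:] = [47.0, -58.0]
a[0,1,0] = -2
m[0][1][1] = -81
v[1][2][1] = -19.0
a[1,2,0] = 49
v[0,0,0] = 28.0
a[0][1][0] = -2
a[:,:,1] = [[68, 3, -69], [77, -26, 15]]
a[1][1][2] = -93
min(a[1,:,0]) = -24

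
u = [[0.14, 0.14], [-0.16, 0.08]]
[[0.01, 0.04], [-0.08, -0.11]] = u @ [[0.36, 0.55], [-0.30, -0.28]]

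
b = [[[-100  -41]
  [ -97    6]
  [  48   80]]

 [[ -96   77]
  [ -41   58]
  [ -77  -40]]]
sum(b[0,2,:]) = 128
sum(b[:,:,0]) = -363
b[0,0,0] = -100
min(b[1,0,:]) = -96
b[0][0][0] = -100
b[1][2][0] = -77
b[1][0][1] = 77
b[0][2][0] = 48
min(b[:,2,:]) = -77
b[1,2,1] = -40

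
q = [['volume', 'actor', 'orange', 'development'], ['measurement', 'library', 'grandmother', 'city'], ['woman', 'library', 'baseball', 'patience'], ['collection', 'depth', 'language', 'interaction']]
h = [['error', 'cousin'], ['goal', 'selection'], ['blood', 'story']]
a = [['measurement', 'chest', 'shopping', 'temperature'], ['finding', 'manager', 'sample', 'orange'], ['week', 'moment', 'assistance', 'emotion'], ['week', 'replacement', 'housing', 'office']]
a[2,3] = 'emotion'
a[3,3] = 'office'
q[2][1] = 'library'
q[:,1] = ['actor', 'library', 'library', 'depth']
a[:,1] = ['chest', 'manager', 'moment', 'replacement']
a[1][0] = 'finding'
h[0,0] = 'error'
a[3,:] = ['week', 'replacement', 'housing', 'office']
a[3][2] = 'housing'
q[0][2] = 'orange'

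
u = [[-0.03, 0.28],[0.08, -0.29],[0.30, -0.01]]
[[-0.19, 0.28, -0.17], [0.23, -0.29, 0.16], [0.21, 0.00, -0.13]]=u @[[0.69, 0.05, -0.47],[-0.59, 1.00, -0.67]]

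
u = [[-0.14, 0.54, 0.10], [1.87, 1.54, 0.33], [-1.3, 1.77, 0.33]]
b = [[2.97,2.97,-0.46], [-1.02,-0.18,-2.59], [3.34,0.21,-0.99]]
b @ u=[[5.74,5.36,1.13], [3.17,-5.41,-1.02], [1.21,0.37,0.08]]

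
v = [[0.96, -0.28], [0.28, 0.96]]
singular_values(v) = [1.0, 1.0]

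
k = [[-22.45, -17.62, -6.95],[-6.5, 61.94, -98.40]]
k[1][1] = 61.94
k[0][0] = -22.45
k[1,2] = -98.4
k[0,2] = -6.95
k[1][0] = -6.5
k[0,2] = -6.95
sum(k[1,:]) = -42.96000000000001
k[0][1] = -17.62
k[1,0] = -6.5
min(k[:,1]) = -17.62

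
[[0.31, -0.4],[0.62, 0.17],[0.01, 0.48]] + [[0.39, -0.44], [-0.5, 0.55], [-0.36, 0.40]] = [[0.70, -0.84], [0.12, 0.72], [-0.35, 0.88]]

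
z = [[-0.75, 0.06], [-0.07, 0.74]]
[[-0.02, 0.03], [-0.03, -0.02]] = z@ [[0.03, -0.04], [-0.04, -0.03]]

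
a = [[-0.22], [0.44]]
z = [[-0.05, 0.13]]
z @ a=[[0.07]]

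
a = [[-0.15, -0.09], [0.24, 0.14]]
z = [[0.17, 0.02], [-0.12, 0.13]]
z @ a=[[-0.02, -0.01],[0.05, 0.03]]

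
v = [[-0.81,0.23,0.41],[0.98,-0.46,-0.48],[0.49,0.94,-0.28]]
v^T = [[-0.81, 0.98, 0.49], [0.23, -0.46, 0.94], [0.41, -0.48, -0.28]]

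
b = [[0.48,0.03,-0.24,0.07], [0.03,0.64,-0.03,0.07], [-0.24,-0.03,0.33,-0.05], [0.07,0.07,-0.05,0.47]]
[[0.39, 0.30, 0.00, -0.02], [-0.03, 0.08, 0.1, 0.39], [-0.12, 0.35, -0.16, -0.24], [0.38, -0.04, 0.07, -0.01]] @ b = [[0.19, 0.20, -0.10, 0.04], [-0.01, 0.07, 0.02, 0.18], [-0.03, 0.21, -0.02, -0.09], [0.16, -0.02, -0.07, 0.02]]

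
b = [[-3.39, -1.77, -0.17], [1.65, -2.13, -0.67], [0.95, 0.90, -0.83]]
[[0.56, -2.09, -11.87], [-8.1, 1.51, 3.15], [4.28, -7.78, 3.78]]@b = [[-16.62, -7.22, 11.16], [32.94, 13.96, -2.25], [-23.76, 12.4, 1.35]]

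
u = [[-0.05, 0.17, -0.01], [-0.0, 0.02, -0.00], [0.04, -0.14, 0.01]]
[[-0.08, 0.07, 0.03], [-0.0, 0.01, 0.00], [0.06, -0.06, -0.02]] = u@[[0.83, -0.2, 0.09], [-0.20, 0.36, 0.24], [0.09, 0.24, 0.84]]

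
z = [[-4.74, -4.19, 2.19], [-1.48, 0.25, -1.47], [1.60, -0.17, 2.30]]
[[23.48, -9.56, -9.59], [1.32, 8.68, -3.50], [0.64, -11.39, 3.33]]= z @ [[-3.73, -2.14, 2.68],[0.12, 3.01, -1.00],[2.88, -3.24, -0.49]]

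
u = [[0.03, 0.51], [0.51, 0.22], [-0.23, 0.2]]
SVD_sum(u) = [[0.26,0.32],  [0.31,0.38],  [0.01,0.01]] + [[-0.23, 0.19], [0.20, -0.16], [-0.24, 0.19]]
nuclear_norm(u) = 1.14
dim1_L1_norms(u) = [0.54, 0.73, 0.43]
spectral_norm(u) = 0.64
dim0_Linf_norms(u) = [0.51, 0.51]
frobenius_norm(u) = 0.81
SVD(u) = [[0.64, -0.6], [0.76, 0.52], [0.02, -0.61]] @ diag([0.6438290959906622, 0.497879599055682]) @ [[0.63,  0.78], [0.78,  -0.63]]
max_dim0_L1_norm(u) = 0.93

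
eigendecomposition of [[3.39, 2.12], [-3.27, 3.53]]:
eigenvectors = [[-0.02+0.63j, -0.02-0.63j],[-0.78+0.00j, -0.78-0.00j]]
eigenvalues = [(3.46+2.63j), (3.46-2.63j)]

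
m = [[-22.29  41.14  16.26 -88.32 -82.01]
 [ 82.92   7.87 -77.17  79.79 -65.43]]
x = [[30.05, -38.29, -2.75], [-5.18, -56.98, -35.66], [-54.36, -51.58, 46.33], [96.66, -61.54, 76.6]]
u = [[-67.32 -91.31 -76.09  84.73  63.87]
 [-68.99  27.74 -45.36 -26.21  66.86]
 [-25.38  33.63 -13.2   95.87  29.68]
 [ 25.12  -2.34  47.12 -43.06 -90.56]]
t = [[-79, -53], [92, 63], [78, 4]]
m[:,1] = [41.14, 7.87]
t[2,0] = 78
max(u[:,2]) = 47.12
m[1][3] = 79.79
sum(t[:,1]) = 14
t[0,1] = -53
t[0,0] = -79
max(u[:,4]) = 66.86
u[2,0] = -25.38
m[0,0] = -22.29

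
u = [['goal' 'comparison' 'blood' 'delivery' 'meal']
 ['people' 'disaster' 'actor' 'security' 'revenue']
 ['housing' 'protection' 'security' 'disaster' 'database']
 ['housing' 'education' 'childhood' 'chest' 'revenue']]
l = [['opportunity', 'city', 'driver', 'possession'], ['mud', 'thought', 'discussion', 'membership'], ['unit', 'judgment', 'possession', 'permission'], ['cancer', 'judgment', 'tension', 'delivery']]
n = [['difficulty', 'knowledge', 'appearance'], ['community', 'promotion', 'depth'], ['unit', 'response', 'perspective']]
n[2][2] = 'perspective'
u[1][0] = 'people'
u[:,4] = ['meal', 'revenue', 'database', 'revenue']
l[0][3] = 'possession'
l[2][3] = 'permission'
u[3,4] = 'revenue'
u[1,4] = 'revenue'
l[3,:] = ['cancer', 'judgment', 'tension', 'delivery']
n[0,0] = 'difficulty'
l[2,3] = 'permission'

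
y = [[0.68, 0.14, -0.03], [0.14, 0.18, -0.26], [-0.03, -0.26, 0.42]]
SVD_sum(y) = [[0.55, 0.24, -0.24], [0.24, 0.11, -0.1], [-0.24, -0.1, 0.10]] + [[0.13, -0.10, 0.21], [-0.10, 0.08, -0.16], [0.21, -0.16, 0.32]] + [[-0.0, 0.0, 0.00],[0.0, -0.00, -0.0],[0.00, -0.00, -0.00]]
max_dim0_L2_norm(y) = 0.69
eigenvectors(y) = [[0.15,-0.85,0.5], [-0.85,-0.37,-0.38], [-0.51,0.37,0.78]]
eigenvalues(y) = [-0.0, 0.75, 0.53]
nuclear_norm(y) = 1.28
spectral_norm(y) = 0.75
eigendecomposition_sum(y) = [[-0.00, 0.00, 0.0],[0.00, -0.00, -0.00],[0.00, -0.0, -0.00]] + [[0.55, 0.24, -0.24], [0.24, 0.11, -0.1], [-0.24, -0.10, 0.10]] + [[0.13, -0.10, 0.21], [-0.1, 0.08, -0.16], [0.21, -0.16, 0.32]]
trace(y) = 1.28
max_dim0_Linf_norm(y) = 0.68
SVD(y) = [[-0.85, 0.50, -0.15],[-0.37, -0.38, 0.85],[0.37, 0.78, 0.51]] @ diag([0.7543646513883919, 0.5275701179967417, 0.001934769385133897]) @ [[-0.85, -0.37, 0.37], [0.5, -0.38, 0.78], [0.15, -0.85, -0.51]]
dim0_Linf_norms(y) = [0.68, 0.26, 0.42]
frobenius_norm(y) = 0.92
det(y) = -0.00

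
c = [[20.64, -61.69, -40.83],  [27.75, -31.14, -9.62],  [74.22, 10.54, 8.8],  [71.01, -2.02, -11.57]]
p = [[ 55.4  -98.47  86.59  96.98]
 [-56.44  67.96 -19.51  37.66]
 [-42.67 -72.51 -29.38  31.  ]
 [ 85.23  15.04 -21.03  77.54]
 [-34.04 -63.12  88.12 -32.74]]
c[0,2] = -40.83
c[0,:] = [20.64, -61.69, -40.83]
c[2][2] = 8.8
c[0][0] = 20.64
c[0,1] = -61.69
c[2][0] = 74.22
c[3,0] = 71.01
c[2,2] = 8.8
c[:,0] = [20.64, 27.75, 74.22, 71.01]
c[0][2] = -40.83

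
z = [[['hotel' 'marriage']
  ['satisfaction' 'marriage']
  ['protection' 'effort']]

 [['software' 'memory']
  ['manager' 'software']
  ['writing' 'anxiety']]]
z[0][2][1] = 'effort'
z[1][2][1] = 'anxiety'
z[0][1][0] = 'satisfaction'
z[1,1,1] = 'software'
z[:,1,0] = ['satisfaction', 'manager']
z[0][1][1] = 'marriage'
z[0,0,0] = 'hotel'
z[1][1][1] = 'software'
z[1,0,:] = ['software', 'memory']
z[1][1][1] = 'software'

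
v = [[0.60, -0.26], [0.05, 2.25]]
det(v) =1.363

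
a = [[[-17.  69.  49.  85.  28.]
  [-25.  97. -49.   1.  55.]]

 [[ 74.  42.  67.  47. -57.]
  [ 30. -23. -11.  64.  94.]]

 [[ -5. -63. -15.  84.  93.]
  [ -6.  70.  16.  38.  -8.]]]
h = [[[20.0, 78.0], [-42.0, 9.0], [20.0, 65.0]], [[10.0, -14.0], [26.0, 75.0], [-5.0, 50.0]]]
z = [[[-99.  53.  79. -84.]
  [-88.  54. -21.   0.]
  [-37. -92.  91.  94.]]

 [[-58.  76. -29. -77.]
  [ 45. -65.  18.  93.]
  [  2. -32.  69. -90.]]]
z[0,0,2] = 79.0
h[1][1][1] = 75.0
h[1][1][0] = 26.0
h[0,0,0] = 20.0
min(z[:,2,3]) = -90.0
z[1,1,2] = 18.0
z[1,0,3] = -77.0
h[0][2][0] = 20.0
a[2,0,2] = -15.0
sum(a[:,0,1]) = 48.0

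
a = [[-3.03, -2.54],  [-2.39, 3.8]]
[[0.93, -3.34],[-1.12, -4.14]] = a@ [[-0.04, 1.32], [-0.32, -0.26]]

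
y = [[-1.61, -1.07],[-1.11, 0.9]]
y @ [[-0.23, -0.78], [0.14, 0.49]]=[[0.22,0.73], [0.38,1.31]]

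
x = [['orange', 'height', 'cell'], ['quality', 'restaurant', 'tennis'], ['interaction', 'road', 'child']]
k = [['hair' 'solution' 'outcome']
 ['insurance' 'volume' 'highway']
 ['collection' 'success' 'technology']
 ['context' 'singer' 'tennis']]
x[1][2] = 'tennis'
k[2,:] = ['collection', 'success', 'technology']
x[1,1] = 'restaurant'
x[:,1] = ['height', 'restaurant', 'road']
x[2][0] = 'interaction'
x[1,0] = 'quality'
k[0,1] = 'solution'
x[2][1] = 'road'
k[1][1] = 'volume'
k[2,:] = ['collection', 'success', 'technology']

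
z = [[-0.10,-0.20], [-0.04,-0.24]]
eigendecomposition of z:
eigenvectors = [[0.98, 0.74],[-0.21, 0.68]]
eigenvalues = [-0.06, -0.28]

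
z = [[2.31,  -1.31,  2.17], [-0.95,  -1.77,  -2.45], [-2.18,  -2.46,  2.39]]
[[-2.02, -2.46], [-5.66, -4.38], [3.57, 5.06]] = z @[[-1.58, -1.91],  [1.64, 1.23],  [1.74, 1.64]]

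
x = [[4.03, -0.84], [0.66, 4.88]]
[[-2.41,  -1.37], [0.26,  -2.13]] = x @ [[-0.57, -0.42], [0.13, -0.38]]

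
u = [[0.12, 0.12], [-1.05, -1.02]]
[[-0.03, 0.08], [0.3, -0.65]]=u @ [[-0.17, 0.31], [-0.12, 0.32]]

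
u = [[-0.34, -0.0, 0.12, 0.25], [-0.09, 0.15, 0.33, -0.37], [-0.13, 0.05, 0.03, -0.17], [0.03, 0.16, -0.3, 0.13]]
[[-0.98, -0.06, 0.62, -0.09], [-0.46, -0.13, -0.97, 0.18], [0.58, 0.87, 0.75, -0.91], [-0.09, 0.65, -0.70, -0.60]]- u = [[-0.64, -0.06, 0.5, -0.34], [-0.37, -0.28, -1.3, 0.55], [0.71, 0.82, 0.72, -0.74], [-0.12, 0.49, -0.4, -0.73]]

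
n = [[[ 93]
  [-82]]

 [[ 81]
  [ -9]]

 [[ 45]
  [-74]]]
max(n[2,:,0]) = 45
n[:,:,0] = [[93, -82], [81, -9], [45, -74]]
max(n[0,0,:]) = 93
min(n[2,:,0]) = -74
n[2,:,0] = [45, -74]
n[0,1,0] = -82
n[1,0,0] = 81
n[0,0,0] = 93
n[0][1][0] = -82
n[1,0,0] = 81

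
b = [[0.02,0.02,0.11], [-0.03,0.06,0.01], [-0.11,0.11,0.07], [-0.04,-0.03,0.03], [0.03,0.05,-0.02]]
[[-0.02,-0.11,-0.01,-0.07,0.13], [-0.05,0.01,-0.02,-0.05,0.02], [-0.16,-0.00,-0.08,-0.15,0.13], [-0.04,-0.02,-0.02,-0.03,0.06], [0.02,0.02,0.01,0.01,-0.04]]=b @ [[0.92, -0.39, 0.42, 0.55, -0.39],  [-0.32, 0.2, -0.17, -0.38, -0.08],  [-0.27, -0.95, -0.16, -0.69, 1.31]]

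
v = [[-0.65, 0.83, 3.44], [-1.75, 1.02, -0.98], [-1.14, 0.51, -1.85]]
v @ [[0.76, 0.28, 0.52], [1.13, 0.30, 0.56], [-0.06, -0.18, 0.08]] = [[0.24, -0.55, 0.4], [-0.12, -0.01, -0.42], [-0.18, 0.17, -0.46]]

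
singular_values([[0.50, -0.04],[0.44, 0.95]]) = [1.06, 0.46]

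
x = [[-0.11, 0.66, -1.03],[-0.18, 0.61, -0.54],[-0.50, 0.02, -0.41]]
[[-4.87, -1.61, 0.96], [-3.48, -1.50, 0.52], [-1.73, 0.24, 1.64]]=x @ [[1.13, -0.48, -2.23], [-2.98, -2.70, -0.99], [2.70, -0.12, -1.33]]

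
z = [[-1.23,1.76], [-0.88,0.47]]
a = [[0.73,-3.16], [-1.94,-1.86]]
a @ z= [[1.88, -0.20],[4.02, -4.29]]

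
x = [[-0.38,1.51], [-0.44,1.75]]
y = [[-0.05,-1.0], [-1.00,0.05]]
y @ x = [[0.46,-1.83], [0.36,-1.42]]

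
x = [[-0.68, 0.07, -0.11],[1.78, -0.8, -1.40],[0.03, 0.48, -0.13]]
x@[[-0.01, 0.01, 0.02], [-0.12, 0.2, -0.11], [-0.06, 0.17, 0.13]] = [[0.0,-0.01,-0.04], [0.16,-0.38,-0.06], [-0.05,0.07,-0.07]]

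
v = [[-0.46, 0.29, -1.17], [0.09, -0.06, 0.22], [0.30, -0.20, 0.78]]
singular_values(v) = [1.57, 0.01, 0.01]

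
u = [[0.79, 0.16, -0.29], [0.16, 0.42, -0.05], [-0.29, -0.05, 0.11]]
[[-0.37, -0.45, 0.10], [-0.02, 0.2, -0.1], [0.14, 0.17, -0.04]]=u @ [[0.0, -0.69, 0.33], [0.12, 0.75, -0.32], [1.33, 0.07, 0.38]]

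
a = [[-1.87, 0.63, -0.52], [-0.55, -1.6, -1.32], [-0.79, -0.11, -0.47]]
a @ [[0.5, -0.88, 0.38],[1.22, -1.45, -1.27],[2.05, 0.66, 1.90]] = [[-1.23, 0.39, -2.50], [-4.93, 1.93, -0.68], [-1.49, 0.54, -1.05]]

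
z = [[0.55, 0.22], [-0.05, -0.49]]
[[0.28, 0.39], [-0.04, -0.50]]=z @ [[0.51,0.31],[0.02,0.99]]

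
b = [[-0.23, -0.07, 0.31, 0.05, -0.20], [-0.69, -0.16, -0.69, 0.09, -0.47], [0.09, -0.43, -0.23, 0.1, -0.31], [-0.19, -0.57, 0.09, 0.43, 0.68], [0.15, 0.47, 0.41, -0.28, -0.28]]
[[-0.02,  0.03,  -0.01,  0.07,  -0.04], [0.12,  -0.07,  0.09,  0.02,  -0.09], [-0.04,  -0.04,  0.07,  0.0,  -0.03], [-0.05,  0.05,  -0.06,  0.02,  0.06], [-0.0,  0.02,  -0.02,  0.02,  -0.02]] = b @ [[-0.1, -0.01, 0.02, -0.06, 0.08],[0.12, 0.03, -0.03, 0.03, 0.05],[-0.10, 0.10, -0.08, 0.10, -0.01],[0.01, 0.08, 0.01, 0.17, 0.09],[-0.00, 0.03, -0.10, -0.08, 0.09]]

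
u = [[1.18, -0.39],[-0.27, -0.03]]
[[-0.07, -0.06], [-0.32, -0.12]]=u @ [[0.88, 0.32], [2.83, 1.11]]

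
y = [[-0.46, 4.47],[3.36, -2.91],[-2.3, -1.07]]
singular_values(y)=[5.88, 3.44]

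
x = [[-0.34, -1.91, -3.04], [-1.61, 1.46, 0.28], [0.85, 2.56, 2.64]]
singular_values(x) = [5.26, 1.99, 0.64]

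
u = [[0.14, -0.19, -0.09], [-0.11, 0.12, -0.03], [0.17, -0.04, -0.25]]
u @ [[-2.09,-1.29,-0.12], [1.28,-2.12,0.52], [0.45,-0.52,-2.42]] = [[-0.58, 0.27, 0.1], [0.37, -0.1, 0.15], [-0.52, -0.00, 0.56]]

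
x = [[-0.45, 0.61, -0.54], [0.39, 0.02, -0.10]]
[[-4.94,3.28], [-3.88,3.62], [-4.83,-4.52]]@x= [[3.5, -2.95, 2.34],  [3.16, -2.29, 1.73],  [0.41, -3.04, 3.06]]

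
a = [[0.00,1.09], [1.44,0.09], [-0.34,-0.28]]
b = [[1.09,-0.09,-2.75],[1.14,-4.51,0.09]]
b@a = [[0.81, 1.95], [-6.52, 0.81]]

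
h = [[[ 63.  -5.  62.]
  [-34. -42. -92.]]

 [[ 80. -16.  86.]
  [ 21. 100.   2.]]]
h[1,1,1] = 100.0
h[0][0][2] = 62.0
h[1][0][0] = 80.0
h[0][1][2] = -92.0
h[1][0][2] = 86.0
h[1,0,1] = -16.0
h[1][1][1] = 100.0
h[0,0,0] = 63.0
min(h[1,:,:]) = -16.0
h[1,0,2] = 86.0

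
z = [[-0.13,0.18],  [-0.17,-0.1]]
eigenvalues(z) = [(-0.12+0.17j), (-0.12-0.17j)]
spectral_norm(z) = 0.23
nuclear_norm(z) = 0.42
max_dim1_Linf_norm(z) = 0.18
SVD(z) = [[-0.94, -0.33],[-0.33, 0.94]] @ diag([0.22521530421456115, 0.19359252761287735]) @ [[0.79,-0.61], [-0.61,-0.79]]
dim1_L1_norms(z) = [0.31, 0.27]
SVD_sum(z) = [[-0.17,0.13], [-0.06,0.04]] + [[0.04, 0.05], [-0.11, -0.14]]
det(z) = 0.04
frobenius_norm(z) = 0.30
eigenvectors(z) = [[0.72+0.00j, 0.72-0.00j], [0.06+0.69j, 0.06-0.69j]]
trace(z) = -0.23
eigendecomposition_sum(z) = [[(-0.07+0.08j),(0.09+0.06j)], [-0.09-0.06j,(-0.05+0.09j)]] + [[(-0.06-0.08j), (0.09-0.06j)], [(-0.08+0.06j), (-0.05-0.09j)]]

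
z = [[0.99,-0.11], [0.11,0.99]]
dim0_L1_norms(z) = [1.1, 1.1]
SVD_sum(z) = [[0.99,0.0], [0.11,0.00]] + [[0.0, -0.11], [0.0, 0.99]]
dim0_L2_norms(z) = [1.0, 1.0]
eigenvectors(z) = [[0.71+0.00j,(0.71-0j)],  [0.00-0.71j,0.71j]]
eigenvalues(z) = [(0.99+0.11j), (0.99-0.11j)]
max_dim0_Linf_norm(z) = 0.99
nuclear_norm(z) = 1.99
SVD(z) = [[-0.99,-0.11], [-0.11,0.99]] @ diag([0.9960923651951158, 0.9960923651951158]) @ [[-1.0, -0.00], [0.00, 1.0]]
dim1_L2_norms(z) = [1.0, 1.0]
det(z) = 0.99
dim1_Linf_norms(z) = [0.99, 0.99]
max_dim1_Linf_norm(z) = 0.99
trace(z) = 1.98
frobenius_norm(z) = 1.41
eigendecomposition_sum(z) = [[0.50+0.05j, -0.06+0.50j], [(0.05-0.49j), (0.5+0.05j)]] + [[0.50-0.05j, -0.06-0.50j], [0.05+0.49j, (0.5-0.05j)]]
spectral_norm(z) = 1.00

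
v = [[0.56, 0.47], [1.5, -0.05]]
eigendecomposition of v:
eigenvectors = [[0.62, -0.37],[0.78, 0.93]]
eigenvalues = [1.15, -0.64]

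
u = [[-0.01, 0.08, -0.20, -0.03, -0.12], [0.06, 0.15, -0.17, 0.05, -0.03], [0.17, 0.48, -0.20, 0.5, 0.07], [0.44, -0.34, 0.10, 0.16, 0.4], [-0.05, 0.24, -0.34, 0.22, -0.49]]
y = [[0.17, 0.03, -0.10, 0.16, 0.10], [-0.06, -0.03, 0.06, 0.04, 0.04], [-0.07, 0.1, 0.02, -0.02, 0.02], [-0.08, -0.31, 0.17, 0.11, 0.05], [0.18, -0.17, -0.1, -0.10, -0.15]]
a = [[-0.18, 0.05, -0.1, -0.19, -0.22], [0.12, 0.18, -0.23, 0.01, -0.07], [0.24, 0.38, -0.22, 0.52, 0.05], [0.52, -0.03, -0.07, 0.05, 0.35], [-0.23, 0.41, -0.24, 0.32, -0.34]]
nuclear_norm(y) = 1.02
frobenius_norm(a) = 1.29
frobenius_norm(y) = 0.59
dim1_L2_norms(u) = [0.25, 0.24, 0.74, 0.71, 0.68]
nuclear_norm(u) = 2.24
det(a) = -0.00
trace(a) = -0.51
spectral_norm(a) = 0.93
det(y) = 0.00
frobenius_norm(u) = 1.28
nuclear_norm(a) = 2.08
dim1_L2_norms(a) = [0.36, 0.32, 0.72, 0.63, 0.7]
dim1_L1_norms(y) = [0.56, 0.23, 0.23, 0.72, 0.7]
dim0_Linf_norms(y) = [0.18, 0.31, 0.17, 0.16, 0.15]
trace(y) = 0.12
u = y + a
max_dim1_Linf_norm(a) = 0.52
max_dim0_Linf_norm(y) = 0.31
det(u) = 0.00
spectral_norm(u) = 0.98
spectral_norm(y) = 0.40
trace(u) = -0.39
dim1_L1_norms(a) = [0.74, 0.61, 1.41, 1.02, 1.54]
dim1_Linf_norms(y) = [0.17, 0.06, 0.1, 0.31, 0.18]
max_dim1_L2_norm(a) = 0.72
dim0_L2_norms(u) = [0.48, 0.66, 0.48, 0.57, 0.65]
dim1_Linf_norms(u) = [0.2, 0.17, 0.5, 0.44, 0.49]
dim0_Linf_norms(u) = [0.44, 0.48, 0.34, 0.5, 0.49]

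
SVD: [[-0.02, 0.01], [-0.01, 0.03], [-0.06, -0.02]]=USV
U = [[-0.26, -0.41], [-0.04, -0.9], [-0.96, 0.15]]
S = [0.07, 0.04]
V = [[0.97, 0.24],[0.24, -0.97]]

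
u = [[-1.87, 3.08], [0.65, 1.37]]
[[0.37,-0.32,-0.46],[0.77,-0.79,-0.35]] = u@[[0.41, -0.44, -0.10],[0.37, -0.37, -0.21]]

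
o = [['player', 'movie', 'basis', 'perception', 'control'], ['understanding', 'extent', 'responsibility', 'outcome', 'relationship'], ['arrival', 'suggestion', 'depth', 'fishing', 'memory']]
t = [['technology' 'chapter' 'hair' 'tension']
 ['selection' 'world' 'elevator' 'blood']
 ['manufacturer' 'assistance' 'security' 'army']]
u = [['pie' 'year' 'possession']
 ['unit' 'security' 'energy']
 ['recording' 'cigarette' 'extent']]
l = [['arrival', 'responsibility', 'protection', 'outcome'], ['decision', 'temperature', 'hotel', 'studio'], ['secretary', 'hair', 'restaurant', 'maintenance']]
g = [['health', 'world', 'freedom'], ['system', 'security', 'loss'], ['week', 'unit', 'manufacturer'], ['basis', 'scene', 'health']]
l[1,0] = 'decision'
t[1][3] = 'blood'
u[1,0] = 'unit'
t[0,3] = 'tension'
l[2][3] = 'maintenance'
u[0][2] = 'possession'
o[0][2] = 'basis'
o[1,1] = 'extent'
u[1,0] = 'unit'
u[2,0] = 'recording'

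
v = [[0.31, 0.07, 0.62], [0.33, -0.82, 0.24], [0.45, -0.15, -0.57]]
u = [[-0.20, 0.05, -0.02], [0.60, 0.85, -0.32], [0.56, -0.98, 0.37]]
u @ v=[[-0.05, -0.05, -0.1], [0.32, -0.61, 0.76], [0.02, 0.79, -0.10]]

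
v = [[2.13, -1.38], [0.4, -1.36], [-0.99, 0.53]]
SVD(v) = [[-0.84, 0.32], [-0.39, -0.92], [0.37, -0.25]] @ diag([2.9912005820239798, 0.8744249985558519]) @ [[-0.77, 0.63],  [0.63, 0.77]]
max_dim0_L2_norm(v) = 2.38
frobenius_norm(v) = 3.12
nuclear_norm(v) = 3.87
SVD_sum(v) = [[1.95, -1.59],  [0.91, -0.74],  [-0.85, 0.70]] + [[0.18, 0.21], [-0.51, -0.62], [-0.14, -0.17]]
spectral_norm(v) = 2.99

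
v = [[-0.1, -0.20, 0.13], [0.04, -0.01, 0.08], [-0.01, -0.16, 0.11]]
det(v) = -0.001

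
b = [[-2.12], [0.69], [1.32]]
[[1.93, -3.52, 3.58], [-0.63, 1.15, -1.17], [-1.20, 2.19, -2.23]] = b@[[-0.91, 1.66, -1.69]]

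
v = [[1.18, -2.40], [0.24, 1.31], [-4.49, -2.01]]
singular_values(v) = [4.98, 2.89]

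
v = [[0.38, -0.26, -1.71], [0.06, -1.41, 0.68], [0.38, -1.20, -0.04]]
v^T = [[0.38,0.06,0.38], [-0.26,-1.41,-1.2], [-1.71,0.68,-0.04]]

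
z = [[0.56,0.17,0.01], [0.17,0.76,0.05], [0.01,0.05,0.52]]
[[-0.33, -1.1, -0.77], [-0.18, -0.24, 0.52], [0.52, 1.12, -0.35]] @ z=[[-0.38,-0.93,-0.46], [-0.14,-0.19,0.26], [0.48,0.92,-0.12]]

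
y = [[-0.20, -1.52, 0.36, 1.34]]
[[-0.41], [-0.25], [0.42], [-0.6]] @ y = [[0.08,  0.62,  -0.15,  -0.55], [0.05,  0.38,  -0.09,  -0.34], [-0.08,  -0.64,  0.15,  0.56], [0.12,  0.91,  -0.22,  -0.8]]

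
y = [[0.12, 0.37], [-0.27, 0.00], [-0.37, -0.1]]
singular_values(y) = [0.53, 0.31]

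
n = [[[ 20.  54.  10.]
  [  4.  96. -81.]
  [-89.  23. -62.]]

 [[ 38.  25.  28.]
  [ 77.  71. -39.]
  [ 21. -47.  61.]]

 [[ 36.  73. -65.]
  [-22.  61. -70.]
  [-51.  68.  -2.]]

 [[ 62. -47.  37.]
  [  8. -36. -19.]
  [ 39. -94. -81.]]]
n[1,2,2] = 61.0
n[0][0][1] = 54.0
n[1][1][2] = -39.0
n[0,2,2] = -62.0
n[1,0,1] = 25.0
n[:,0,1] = [54.0, 25.0, 73.0, -47.0]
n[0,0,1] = 54.0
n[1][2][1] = -47.0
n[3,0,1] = -47.0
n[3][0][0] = 62.0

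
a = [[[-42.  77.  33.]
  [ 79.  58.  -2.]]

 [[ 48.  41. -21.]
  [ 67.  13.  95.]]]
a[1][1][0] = 67.0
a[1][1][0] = 67.0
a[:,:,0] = [[-42.0, 79.0], [48.0, 67.0]]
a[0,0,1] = 77.0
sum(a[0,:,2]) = 31.0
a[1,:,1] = [41.0, 13.0]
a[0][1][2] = -2.0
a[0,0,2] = 33.0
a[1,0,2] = -21.0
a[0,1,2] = -2.0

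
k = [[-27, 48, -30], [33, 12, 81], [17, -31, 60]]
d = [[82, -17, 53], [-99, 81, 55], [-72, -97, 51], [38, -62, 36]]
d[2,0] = -72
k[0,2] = -30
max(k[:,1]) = 48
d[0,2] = 53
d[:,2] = [53, 55, 51, 36]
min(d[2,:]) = -97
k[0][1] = 48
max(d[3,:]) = 38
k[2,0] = 17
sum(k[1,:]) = 126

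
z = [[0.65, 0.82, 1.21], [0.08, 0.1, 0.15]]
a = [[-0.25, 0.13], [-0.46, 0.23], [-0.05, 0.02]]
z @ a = [[-0.60, 0.3], [-0.07, 0.04]]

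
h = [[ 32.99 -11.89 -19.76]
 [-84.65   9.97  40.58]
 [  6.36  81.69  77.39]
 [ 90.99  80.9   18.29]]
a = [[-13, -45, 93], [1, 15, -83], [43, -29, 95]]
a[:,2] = [93, -83, 95]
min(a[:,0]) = -13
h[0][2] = -19.76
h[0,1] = -11.89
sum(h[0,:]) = 1.3399999999999999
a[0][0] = -13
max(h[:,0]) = 90.99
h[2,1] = 81.69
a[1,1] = 15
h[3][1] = 80.9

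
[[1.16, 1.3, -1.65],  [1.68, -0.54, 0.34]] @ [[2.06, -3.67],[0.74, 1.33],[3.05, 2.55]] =[[-1.68, -6.74], [4.1, -6.02]]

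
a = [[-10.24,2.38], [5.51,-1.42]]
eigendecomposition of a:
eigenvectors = [[-0.88, -0.23], [0.48, -0.97]]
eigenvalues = [-11.54, -0.12]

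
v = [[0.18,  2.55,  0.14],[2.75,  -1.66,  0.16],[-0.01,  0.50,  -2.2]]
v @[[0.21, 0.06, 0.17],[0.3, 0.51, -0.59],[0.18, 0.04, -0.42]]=[[0.83, 1.32, -1.53], [0.11, -0.68, 1.38], [-0.25, 0.17, 0.63]]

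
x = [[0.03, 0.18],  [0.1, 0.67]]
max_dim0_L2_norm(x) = 0.69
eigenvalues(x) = [0.0, 0.7]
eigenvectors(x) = [[-0.99, -0.26], [0.15, -0.97]]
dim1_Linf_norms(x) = [0.18, 0.67]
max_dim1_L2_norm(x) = 0.68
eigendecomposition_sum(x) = [[0.00,-0.00],[-0.00,0.0]] + [[0.03,0.18], [0.10,0.67]]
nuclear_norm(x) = 0.70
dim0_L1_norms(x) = [0.13, 0.85]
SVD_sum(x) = [[0.03, 0.18], [0.1, 0.67]] + [[0.00, -0.00], [-0.0, 0.0]]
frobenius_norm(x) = 0.70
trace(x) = 0.70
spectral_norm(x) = 0.70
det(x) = 0.00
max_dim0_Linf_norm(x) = 0.67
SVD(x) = [[-0.26, -0.97], [-0.97, 0.26]] @ diag([0.7015632830076304, 0.0029933151447111327]) @ [[-0.15, -0.99],[-0.99, 0.15]]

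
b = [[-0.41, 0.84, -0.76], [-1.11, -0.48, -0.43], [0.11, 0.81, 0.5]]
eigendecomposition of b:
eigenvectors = [[0.11-0.64j,  (0.11+0.64j),  (-0.5+0j)], [(0.67+0j),  0.67-0.00j,  0.17+0.00j], [-0.26-0.25j,  (-0.26+0.25j),  0.85+0.00j]]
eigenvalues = [(-0.49+1.21j), (-0.49-1.21j), (0.6+0j)]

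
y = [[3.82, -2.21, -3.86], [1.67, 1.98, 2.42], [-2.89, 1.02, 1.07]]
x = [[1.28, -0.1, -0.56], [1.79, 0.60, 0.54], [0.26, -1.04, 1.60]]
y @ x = [[-0.07,2.31,-9.51], [6.31,-1.50,4.01], [-1.60,-0.21,3.88]]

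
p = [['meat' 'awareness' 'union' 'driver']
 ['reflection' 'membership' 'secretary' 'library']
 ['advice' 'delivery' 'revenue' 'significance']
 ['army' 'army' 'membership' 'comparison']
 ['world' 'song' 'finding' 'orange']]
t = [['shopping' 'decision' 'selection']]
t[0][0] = 'shopping'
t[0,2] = 'selection'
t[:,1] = ['decision']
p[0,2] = 'union'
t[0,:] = ['shopping', 'decision', 'selection']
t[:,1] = ['decision']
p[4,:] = ['world', 'song', 'finding', 'orange']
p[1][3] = 'library'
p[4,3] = 'orange'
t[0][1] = 'decision'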